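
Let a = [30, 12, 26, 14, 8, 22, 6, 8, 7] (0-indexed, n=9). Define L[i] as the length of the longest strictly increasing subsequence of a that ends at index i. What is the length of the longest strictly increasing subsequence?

3

   i    0    1    2    3    4    5    6    7    8
a[i]   30   12   26   14    8   22    6    8    7
L[i]    1    1    2    2    1    3    1    2    2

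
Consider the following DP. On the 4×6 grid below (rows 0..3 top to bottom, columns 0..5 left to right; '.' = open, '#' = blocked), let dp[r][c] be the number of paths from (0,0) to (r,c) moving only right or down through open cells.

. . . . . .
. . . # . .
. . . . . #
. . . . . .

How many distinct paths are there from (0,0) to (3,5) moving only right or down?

23

r\c   0   1   2   3   4   5
  0   1   1   1   1   1   1
  1   1   2   3   0   1   2
  2   1   3   6   6   7   0
  3   1   4  10  16  23  23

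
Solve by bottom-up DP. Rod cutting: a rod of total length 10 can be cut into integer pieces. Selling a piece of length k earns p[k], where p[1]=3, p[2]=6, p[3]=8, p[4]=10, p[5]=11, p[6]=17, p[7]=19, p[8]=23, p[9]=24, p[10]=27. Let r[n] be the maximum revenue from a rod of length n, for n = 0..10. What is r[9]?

   n    0    1    2    3    4    5    6    7    8    9   10
r[n]    0    3    6    9   12   15   18   21   24   27   30

27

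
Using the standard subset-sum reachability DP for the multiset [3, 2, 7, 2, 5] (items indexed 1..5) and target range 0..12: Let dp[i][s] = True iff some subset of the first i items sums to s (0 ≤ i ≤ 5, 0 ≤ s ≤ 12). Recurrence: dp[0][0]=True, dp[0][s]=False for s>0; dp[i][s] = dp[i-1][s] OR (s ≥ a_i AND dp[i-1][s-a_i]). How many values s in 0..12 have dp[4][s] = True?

10

i\s   0   1   2   3   4   5   6   7   8   9  10  11  12
  0   T   F   F   F   F   F   F   F   F   F   F   F   F
  1   T   F   F   T   F   F   F   F   F   F   F   F   F
  2   T   F   T   T   F   T   F   F   F   F   F   F   F
  3   T   F   T   T   F   T   F   T   F   T   T   F   T
  4   T   F   T   T   T   T   F   T   F   T   T   T   T
  5   T   F   T   T   T   T   F   T   T   T   T   T   T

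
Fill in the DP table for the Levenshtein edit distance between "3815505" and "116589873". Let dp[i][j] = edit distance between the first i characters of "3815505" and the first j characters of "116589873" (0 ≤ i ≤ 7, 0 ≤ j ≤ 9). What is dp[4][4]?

   ''  1  1  6  5  8  9  8  7  3
''  0  1  2  3  4  5  6  7  8  9
 3  1  1  2  3  4  5  6  7  8  8
 8  2  2  2  3  4  4  5  6  7  8
 1  3  2  2  3  4  5  5  6  7  8
 5  4  3  3  3  3  4  5  6  7  8
 5  5  4  4  4  3  4  5  6  7  8
 0  6  5  5  5  4  4  5  6  7  8
 5  7  6  6  6  5  5  5  6  7  8

3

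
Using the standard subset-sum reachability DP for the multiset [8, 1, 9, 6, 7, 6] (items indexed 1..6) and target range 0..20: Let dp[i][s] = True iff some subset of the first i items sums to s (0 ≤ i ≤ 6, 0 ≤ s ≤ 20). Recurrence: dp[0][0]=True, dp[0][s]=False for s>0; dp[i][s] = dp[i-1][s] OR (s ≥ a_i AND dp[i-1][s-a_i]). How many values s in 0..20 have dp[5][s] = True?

13

i\s   0   1   2   3   4   5   6   7   8   9  10  11  12  13  14  15  16  17  18  19  20
  0   T   F   F   F   F   F   F   F   F   F   F   F   F   F   F   F   F   F   F   F   F
  1   T   F   F   F   F   F   F   F   T   F   F   F   F   F   F   F   F   F   F   F   F
  2   T   T   F   F   F   F   F   F   T   T   F   F   F   F   F   F   F   F   F   F   F
  3   T   T   F   F   F   F   F   F   T   T   T   F   F   F   F   F   F   T   T   F   F
  4   T   T   F   F   F   F   T   T   T   T   T   F   F   F   T   T   T   T   T   F   F
  5   T   T   F   F   F   F   T   T   T   T   T   F   F   T   T   T   T   T   T   F   F
  6   T   T   F   F   F   F   T   T   T   T   T   F   T   T   T   T   T   T   T   T   T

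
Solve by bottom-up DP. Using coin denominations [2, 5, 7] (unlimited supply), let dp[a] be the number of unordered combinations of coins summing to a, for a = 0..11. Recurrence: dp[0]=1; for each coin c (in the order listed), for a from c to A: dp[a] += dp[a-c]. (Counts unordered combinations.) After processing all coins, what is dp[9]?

after  coin     0     1     2     3     4     5     6     7     8     9    10    11
          2     1     0     1     0     1     0     1     0     1     0     1     0
          5     1     0     1     0     1     1     1     1     1     1     2     1
          7     1     0     1     0     1     1     1     2     1     2     2     2

2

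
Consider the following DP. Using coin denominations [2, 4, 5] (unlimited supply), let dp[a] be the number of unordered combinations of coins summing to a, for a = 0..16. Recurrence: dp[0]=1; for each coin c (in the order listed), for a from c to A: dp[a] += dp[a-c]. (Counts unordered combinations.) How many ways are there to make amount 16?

7

after  coin     0     1     2     3     4     5     6     7     8     9    10    11    12    13    14    15    16
          2     1     0     1     0     1     0     1     0     1     0     1     0     1     0     1     0     1
          4     1     0     1     0     2     0     2     0     3     0     3     0     4     0     4     0     5
          5     1     0     1     0     2     1     2     1     3     2     4     2     5     3     6     4     7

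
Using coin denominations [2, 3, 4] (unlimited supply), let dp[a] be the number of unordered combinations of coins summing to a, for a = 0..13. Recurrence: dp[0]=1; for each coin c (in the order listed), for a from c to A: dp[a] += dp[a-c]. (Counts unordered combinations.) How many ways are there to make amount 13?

5

after  coin     0     1     2     3     4     5     6     7     8     9    10    11    12    13
          2     1     0     1     0     1     0     1     0     1     0     1     0     1     0
          3     1     0     1     1     1     1     2     1     2     2     2     2     3     2
          4     1     0     1     1     2     1     3     2     4     3     5     4     7     5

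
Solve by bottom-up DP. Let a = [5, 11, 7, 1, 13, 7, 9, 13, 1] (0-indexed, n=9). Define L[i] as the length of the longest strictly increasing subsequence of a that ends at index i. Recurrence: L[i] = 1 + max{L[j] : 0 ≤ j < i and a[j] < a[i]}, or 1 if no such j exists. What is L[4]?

   i    0    1    2    3    4    5    6    7    8
a[i]    5   11    7    1   13    7    9   13    1
L[i]    1    2    2    1    3    2    3    4    1

3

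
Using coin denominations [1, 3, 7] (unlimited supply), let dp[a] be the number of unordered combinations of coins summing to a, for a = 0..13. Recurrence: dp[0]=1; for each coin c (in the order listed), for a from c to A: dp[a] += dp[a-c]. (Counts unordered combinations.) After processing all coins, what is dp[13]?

after  coin     0     1     2     3     4     5     6     7     8     9    10    11    12    13
          1     1     1     1     1     1     1     1     1     1     1     1     1     1     1
          3     1     1     1     2     2     2     3     3     3     4     4     4     5     5
          7     1     1     1     2     2     2     3     4     4     5     6     6     7     8

8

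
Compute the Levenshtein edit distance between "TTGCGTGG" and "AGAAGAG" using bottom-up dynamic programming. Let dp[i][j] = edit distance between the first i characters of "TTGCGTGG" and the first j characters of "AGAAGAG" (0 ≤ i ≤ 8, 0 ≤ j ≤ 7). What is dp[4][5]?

   ''  A  G  A  A  G  A  G
''  0  1  2  3  4  5  6  7
 T  1  1  2  3  4  5  6  7
 T  2  2  2  3  4  5  6  7
 G  3  3  2  3  4  4  5  6
 C  4  4  3  3  4  5  5  6
 G  5  5  4  4  4  4  5  5
 T  6  6  5  5  5  5  5  6
 G  7  7  6  6  6  5  6  5
 G  8  8  7  7  7  6  6  6

5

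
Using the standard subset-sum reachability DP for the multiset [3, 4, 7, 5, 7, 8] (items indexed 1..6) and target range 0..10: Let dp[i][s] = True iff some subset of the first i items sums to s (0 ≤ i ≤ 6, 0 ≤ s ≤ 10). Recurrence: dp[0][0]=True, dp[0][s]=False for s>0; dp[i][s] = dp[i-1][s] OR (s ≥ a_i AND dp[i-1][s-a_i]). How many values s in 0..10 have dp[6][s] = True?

i\s   0   1   2   3   4   5   6   7   8   9  10
  0   T   F   F   F   F   F   F   F   F   F   F
  1   T   F   F   T   F   F   F   F   F   F   F
  2   T   F   F   T   T   F   F   T   F   F   F
  3   T   F   F   T   T   F   F   T   F   F   T
  4   T   F   F   T   T   T   F   T   T   T   T
  5   T   F   F   T   T   T   F   T   T   T   T
  6   T   F   F   T   T   T   F   T   T   T   T

8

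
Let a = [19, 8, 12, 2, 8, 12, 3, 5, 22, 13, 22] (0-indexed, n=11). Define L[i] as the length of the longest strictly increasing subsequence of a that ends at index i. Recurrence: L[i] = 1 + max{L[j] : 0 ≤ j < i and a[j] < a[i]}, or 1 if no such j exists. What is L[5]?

3

   i    0    1    2    3    4    5    6    7    8    9   10
a[i]   19    8   12    2    8   12    3    5   22   13   22
L[i]    1    1    2    1    2    3    2    3    4    4    5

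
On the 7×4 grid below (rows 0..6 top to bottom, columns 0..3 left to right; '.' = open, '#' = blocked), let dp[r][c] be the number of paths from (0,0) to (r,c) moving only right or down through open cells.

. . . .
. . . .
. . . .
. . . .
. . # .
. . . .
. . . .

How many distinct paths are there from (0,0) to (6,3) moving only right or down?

r\c   0   1   2   3
  0   1   1   1   1
  1   1   2   3   4
  2   1   3   6  10
  3   1   4  10  20
  4   1   5   0  20
  5   1   6   6  26
  6   1   7  13  39

39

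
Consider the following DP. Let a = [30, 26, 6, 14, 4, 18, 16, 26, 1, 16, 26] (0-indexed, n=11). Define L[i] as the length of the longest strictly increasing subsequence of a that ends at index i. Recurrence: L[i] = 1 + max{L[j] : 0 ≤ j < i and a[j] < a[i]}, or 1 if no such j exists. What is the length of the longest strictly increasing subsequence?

4

   i    0    1    2    3    4    5    6    7    8    9   10
a[i]   30   26    6   14    4   18   16   26    1   16   26
L[i]    1    1    1    2    1    3    3    4    1    3    4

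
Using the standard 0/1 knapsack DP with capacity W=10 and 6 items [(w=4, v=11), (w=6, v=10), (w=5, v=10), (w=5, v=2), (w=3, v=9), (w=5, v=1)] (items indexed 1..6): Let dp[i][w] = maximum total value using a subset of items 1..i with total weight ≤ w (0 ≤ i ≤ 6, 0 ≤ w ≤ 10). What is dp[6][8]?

20

i\w   0   1   2   3   4   5   6   7   8   9  10
  0   0   0   0   0   0   0   0   0   0   0   0
  1   0   0   0   0  11  11  11  11  11  11  11
  2   0   0   0   0  11  11  11  11  11  11  21
  3   0   0   0   0  11  11  11  11  11  21  21
  4   0   0   0   0  11  11  11  11  11  21  21
  5   0   0   0   9  11  11  11  20  20  21  21
  6   0   0   0   9  11  11  11  20  20  21  21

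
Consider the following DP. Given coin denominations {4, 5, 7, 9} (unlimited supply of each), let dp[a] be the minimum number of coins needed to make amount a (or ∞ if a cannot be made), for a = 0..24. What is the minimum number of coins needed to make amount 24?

4

 a  0  1  2  3  4  5  6  7  8  9 10 11 12 13 14 15 16 17 18 19 20 21 22 23 24
dp  0  -  -  -  1  1  -  1  2  1  2  2  2  2  2  3  2  3  2  3  3  3  3  3  4
(- denotes ∞ / unreachable)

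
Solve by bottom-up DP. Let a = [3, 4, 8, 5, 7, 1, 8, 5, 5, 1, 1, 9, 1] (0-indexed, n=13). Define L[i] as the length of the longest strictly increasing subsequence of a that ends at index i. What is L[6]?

5

   i    0    1    2    3    4    5    6    7    8    9   10   11   12
a[i]    3    4    8    5    7    1    8    5    5    1    1    9    1
L[i]    1    2    3    3    4    1    5    3    3    1    1    6    1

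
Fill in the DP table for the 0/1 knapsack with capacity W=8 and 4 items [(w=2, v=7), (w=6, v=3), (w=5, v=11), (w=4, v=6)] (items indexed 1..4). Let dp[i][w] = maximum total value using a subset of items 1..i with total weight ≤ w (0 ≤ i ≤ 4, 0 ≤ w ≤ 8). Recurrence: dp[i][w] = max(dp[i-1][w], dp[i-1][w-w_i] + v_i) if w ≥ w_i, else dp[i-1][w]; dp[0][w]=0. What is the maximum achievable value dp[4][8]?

18

i\w   0   1   2   3   4   5   6   7   8
  0   0   0   0   0   0   0   0   0   0
  1   0   0   7   7   7   7   7   7   7
  2   0   0   7   7   7   7   7   7  10
  3   0   0   7   7   7  11  11  18  18
  4   0   0   7   7   7  11  13  18  18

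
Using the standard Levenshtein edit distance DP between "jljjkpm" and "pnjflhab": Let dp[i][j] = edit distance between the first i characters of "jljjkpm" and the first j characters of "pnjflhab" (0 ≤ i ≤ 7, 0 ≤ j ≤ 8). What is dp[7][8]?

7

   ''  p  n  j  f  l  h  a  b
''  0  1  2  3  4  5  6  7  8
 j  1  1  2  2  3  4  5  6  7
 l  2  2  2  3  3  3  4  5  6
 j  3  3  3  2  3  4  4  5  6
 j  4  4  4  3  3  4  5  5  6
 k  5  5  5  4  4  4  5  6  6
 p  6  5  6  5  5  5  5  6  7
 m  7  6  6  6  6  6  6  6  7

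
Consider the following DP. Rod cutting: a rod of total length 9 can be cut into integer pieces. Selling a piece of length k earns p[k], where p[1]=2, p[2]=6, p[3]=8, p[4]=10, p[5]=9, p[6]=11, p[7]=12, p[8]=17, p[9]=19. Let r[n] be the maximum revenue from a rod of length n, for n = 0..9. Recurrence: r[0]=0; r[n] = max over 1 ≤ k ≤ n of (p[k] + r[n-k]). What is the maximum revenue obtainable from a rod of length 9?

   n    0    1    2    3    4    5    6    7    8    9
r[n]    0    2    6    8   12   14   18   20   24   26

26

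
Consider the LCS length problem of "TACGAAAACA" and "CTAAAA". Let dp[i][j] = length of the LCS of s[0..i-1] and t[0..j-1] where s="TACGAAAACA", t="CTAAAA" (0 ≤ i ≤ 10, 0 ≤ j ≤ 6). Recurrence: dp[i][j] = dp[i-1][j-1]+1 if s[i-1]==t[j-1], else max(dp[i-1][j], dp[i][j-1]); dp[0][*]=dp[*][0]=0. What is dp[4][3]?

2

   ''  C  T  A  A  A  A
''  0  0  0  0  0  0  0
 T  0  0  1  1  1  1  1
 A  0  0  1  2  2  2  2
 C  0  1  1  2  2  2  2
 G  0  1  1  2  2  2  2
 A  0  1  1  2  3  3  3
 A  0  1  1  2  3  4  4
 A  0  1  1  2  3  4  5
 A  0  1  1  2  3  4  5
 C  0  1  1  2  3  4  5
 A  0  1  1  2  3  4  5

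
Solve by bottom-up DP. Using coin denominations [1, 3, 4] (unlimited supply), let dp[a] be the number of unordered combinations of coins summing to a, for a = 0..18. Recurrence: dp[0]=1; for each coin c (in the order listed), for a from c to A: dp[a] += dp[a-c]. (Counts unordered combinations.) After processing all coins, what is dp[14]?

after  coin     0     1     2     3     4     5     6     7     8     9    10    11    12    13    14    15    16    17    18
          1     1     1     1     1     1     1     1     1     1     1     1     1     1     1     1     1     1     1     1
          3     1     1     1     2     2     2     3     3     3     4     4     4     5     5     5     6     6     6     7
          4     1     1     1     2     3     3     4     5     6     7     8     9    11    12    13    15    17    18    20

13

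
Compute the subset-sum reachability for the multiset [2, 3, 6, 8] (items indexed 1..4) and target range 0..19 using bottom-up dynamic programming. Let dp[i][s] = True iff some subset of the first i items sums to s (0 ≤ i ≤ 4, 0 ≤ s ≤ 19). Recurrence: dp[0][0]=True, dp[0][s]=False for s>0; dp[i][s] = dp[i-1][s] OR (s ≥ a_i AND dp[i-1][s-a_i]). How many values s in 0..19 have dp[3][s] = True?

8

i\s   0   1   2   3   4   5   6   7   8   9  10  11  12  13  14  15  16  17  18  19
  0   T   F   F   F   F   F   F   F   F   F   F   F   F   F   F   F   F   F   F   F
  1   T   F   T   F   F   F   F   F   F   F   F   F   F   F   F   F   F   F   F   F
  2   T   F   T   T   F   T   F   F   F   F   F   F   F   F   F   F   F   F   F   F
  3   T   F   T   T   F   T   T   F   T   T   F   T   F   F   F   F   F   F   F   F
  4   T   F   T   T   F   T   T   F   T   T   T   T   F   T   T   F   T   T   F   T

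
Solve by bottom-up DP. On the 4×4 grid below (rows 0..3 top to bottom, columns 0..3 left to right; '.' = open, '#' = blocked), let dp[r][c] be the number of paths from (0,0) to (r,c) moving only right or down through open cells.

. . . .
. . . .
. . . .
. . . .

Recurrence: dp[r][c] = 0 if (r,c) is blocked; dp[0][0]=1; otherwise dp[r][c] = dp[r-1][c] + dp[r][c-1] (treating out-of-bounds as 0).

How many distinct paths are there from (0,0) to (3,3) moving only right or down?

20

r\c   0   1   2   3
  0   1   1   1   1
  1   1   2   3   4
  2   1   3   6  10
  3   1   4  10  20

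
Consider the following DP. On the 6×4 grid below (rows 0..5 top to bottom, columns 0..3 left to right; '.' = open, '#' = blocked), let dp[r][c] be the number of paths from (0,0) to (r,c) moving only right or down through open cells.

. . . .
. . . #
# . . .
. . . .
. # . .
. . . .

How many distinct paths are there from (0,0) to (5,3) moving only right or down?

26

r\c   0   1   2   3
  0   1   1   1   1
  1   1   2   3   0
  2   0   2   5   5
  3   0   2   7  12
  4   0   0   7  19
  5   0   0   7  26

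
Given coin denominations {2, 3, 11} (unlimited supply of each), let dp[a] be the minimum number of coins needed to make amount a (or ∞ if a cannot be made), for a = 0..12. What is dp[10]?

 a  0  1  2  3  4  5  6  7  8  9 10 11 12
dp  0  -  1  1  2  2  2  3  3  3  4  1  4
(- denotes ∞ / unreachable)

4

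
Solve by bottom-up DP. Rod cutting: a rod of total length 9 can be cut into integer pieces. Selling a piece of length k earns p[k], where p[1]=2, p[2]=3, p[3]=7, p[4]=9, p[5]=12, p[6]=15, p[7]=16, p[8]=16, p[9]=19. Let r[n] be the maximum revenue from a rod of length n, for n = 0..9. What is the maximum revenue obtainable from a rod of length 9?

22

   n    0    1    2    3    4    5    6    7    8    9
r[n]    0    2    4    7    9   12   15   17   19   22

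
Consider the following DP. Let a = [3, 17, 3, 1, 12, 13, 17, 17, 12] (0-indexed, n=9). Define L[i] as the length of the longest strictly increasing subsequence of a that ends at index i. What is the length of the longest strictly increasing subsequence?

   i    0    1    2    3    4    5    6    7    8
a[i]    3   17    3    1   12   13   17   17   12
L[i]    1    2    1    1    2    3    4    4    2

4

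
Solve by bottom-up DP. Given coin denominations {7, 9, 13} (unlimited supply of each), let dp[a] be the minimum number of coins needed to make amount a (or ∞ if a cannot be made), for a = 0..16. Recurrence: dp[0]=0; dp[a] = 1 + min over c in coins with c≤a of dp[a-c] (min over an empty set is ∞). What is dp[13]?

1

 a  0  1  2  3  4  5  6  7  8  9 10 11 12 13 14 15 16
dp  0  -  -  -  -  -  -  1  -  1  -  -  -  1  2  -  2
(- denotes ∞ / unreachable)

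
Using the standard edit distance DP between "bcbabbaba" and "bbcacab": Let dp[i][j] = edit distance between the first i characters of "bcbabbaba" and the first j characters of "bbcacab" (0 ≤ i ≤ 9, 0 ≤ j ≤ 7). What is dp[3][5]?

   ''  b  b  c  a  c  a  b
''  0  1  2  3  4  5  6  7
 b  1  0  1  2  3  4  5  6
 c  2  1  1  1  2  3  4  5
 b  3  2  1  2  2  3  4  4
 a  4  3  2  2  2  3  3  4
 b  5  4  3  3  3  3  4  3
 b  6  5  4  4  4  4  4  4
 a  7  6  5  5  4  5  4  5
 b  8  7  6  6  5  5  5  4
 a  9  8  7  7  6  6  5  5

3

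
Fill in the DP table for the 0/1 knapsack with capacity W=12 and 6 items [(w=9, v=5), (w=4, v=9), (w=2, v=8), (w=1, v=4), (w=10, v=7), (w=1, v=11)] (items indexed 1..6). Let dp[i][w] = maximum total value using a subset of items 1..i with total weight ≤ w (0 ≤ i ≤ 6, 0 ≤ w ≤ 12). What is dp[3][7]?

17

i\w   0   1   2   3   4   5   6   7   8   9  10  11  12
  0   0   0   0   0   0   0   0   0   0   0   0   0   0
  1   0   0   0   0   0   0   0   0   0   5   5   5   5
  2   0   0   0   0   9   9   9   9   9   9   9   9   9
  3   0   0   8   8   9   9  17  17  17  17  17  17  17
  4   0   4   8  12  12  13  17  21  21  21  21  21  21
  5   0   4   8  12  12  13  17  21  21  21  21  21  21
  6   0  11  15  19  23  23  24  28  32  32  32  32  32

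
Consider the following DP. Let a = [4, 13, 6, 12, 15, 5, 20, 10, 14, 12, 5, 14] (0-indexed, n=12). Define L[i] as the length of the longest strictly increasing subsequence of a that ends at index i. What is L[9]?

4

   i    0    1    2    3    4    5    6    7    8    9   10   11
a[i]    4   13    6   12   15    5   20   10   14   12    5   14
L[i]    1    2    2    3    4    2    5    3    4    4    2    5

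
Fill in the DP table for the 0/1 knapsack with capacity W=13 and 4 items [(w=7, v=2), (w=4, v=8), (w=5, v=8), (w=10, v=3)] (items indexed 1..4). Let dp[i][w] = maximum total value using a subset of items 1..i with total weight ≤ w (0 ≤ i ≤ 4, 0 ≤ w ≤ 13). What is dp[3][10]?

i\w   0   1   2   3   4   5   6   7   8   9  10  11  12  13
  0   0   0   0   0   0   0   0   0   0   0   0   0   0   0
  1   0   0   0   0   0   0   0   2   2   2   2   2   2   2
  2   0   0   0   0   8   8   8   8   8   8   8  10  10  10
  3   0   0   0   0   8   8   8   8   8  16  16  16  16  16
  4   0   0   0   0   8   8   8   8   8  16  16  16  16  16

16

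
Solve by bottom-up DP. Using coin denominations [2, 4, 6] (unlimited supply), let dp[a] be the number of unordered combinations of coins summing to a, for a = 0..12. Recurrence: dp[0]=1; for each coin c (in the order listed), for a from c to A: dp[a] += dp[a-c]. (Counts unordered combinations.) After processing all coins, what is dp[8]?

after  coin     0     1     2     3     4     5     6     7     8     9    10    11    12
          2     1     0     1     0     1     0     1     0     1     0     1     0     1
          4     1     0     1     0     2     0     2     0     3     0     3     0     4
          6     1     0     1     0     2     0     3     0     4     0     5     0     7

4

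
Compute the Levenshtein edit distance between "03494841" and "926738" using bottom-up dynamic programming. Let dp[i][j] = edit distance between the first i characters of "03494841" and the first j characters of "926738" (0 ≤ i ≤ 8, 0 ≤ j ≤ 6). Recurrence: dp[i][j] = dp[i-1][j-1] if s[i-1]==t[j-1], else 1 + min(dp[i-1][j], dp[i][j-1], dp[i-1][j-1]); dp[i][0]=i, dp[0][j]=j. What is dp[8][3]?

   ''  9  2  6  7  3  8
''  0  1  2  3  4  5  6
 0  1  1  2  3  4  5  6
 3  2  2  2  3  4  4  5
 4  3  3  3  3  4  5  5
 9  4  3  4  4  4  5  6
 4  5  4  4  5  5  5  6
 8  6  5  5  5  6  6  5
 4  7  6  6  6  6  7  6
 1  8  7  7  7  7  7  7

7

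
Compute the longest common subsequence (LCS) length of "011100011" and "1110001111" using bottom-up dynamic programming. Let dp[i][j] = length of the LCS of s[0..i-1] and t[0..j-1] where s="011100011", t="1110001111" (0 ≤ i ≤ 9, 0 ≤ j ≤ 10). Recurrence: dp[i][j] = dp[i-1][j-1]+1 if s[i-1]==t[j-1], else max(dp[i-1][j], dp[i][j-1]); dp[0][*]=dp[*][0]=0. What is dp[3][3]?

   ''  1  1  1  0  0  0  1  1  1  1
''  0  0  0  0  0  0  0  0  0  0  0
 0  0  0  0  0  1  1  1  1  1  1  1
 1  0  1  1  1  1  1  1  2  2  2  2
 1  0  1  2  2  2  2  2  2  3  3  3
 1  0  1  2  3  3  3  3  3  3  4  4
 0  0  1  2  3  4  4  4  4  4  4  4
 0  0  1  2  3  4  5  5  5  5  5  5
 0  0  1  2  3  4  5  6  6  6  6  6
 1  0  1  2  3  4  5  6  7  7  7  7
 1  0  1  2  3  4  5  6  7  8  8  8

2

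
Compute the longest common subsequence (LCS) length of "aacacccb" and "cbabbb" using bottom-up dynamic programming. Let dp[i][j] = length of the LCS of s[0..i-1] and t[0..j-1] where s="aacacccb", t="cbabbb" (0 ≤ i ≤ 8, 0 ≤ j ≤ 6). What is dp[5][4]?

   ''  c  b  a  b  b  b
''  0  0  0  0  0  0  0
 a  0  0  0  1  1  1  1
 a  0  0  0  1  1  1  1
 c  0  1  1  1  1  1  1
 a  0  1  1  2  2  2  2
 c  0  1  1  2  2  2  2
 c  0  1  1  2  2  2  2
 c  0  1  1  2  2  2  2
 b  0  1  2  2  3  3  3

2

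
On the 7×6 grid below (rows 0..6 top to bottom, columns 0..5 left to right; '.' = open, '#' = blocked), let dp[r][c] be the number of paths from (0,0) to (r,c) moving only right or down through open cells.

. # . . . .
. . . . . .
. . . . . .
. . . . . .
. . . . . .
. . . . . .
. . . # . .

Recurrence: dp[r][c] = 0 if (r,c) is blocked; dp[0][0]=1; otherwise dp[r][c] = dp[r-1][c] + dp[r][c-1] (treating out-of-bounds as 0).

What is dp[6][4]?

r\c   0   1   2   3   4   5
  0   1   0   0   0   0   0
  1   1   1   1   1   1   1
  2   1   2   3   4   5   6
  3   1   3   6  10  15  21
  4   1   4  10  20  35  56
  5   1   5  15  35  70 126
  6   1   6  21   0  70 196

70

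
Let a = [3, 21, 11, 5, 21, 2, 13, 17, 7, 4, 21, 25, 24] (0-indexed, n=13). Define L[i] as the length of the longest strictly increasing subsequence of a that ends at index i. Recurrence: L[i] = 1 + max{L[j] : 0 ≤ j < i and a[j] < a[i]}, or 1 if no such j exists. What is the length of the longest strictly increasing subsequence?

6

   i    0    1    2    3    4    5    6    7    8    9   10   11   12
a[i]    3   21   11    5   21    2   13   17    7    4   21   25   24
L[i]    1    2    2    2    3    1    3    4    3    2    5    6    6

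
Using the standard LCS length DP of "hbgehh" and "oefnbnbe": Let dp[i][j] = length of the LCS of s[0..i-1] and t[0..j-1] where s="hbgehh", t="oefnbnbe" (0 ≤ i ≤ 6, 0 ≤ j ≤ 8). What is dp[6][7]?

   ''  o  e  f  n  b  n  b  e
''  0  0  0  0  0  0  0  0  0
 h  0  0  0  0  0  0  0  0  0
 b  0  0  0  0  0  1  1  1  1
 g  0  0  0  0  0  1  1  1  1
 e  0  0  1  1  1  1  1  1  2
 h  0  0  1  1  1  1  1  1  2
 h  0  0  1  1  1  1  1  1  2

1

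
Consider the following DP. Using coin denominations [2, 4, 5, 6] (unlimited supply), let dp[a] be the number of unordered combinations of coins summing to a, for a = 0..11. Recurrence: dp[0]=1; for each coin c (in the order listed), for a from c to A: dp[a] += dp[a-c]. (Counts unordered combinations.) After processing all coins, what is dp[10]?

6

after  coin     0     1     2     3     4     5     6     7     8     9    10    11
          2     1     0     1     0     1     0     1     0     1     0     1     0
          4     1     0     1     0     2     0     2     0     3     0     3     0
          5     1     0     1     0     2     1     2     1     3     2     4     2
          6     1     0     1     0     2     1     3     1     4     2     6     3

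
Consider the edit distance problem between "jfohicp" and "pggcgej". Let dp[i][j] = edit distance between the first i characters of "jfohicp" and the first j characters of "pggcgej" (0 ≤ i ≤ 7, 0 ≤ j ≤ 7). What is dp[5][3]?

5

   ''  p  g  g  c  g  e  j
''  0  1  2  3  4  5  6  7
 j  1  1  2  3  4  5  6  6
 f  2  2  2  3  4  5  6  7
 o  3  3  3  3  4  5  6  7
 h  4  4  4  4  4  5  6  7
 i  5  5  5  5  5  5  6  7
 c  6  6  6  6  5  6  6  7
 p  7  6  7  7  6  6  7  7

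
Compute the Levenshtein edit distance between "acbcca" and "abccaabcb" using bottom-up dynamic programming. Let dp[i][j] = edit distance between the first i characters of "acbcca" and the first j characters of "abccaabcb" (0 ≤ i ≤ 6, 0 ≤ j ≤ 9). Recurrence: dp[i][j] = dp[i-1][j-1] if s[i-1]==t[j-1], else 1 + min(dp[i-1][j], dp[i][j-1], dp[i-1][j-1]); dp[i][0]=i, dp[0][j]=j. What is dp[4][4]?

2

   ''  a  b  c  c  a  a  b  c  b
''  0  1  2  3  4  5  6  7  8  9
 a  1  0  1  2  3  4  5  6  7  8
 c  2  1  1  1  2  3  4  5  6  7
 b  3  2  1  2  2  3  4  4  5  6
 c  4  3  2  1  2  3  4  5  4  5
 c  5  4  3  2  1  2  3  4  5  5
 a  6  5  4  3  2  1  2  3  4  5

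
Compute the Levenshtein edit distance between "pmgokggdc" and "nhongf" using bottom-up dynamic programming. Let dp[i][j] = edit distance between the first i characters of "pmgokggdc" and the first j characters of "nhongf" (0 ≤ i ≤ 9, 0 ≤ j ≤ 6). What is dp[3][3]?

3

   ''  n  h  o  n  g  f
''  0  1  2  3  4  5  6
 p  1  1  2  3  4  5  6
 m  2  2  2  3  4  5  6
 g  3  3  3  3  4  4  5
 o  4  4  4  3  4  5  5
 k  5  5  5  4  4  5  6
 g  6  6  6  5  5  4  5
 g  7  7  7  6  6  5  5
 d  8  8  8  7  7  6  6
 c  9  9  9  8  8  7  7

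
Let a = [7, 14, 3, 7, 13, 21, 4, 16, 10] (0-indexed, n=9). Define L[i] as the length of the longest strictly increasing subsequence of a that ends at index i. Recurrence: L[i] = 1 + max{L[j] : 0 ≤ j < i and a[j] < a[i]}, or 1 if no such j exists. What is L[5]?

4

   i    0    1    2    3    4    5    6    7    8
a[i]    7   14    3    7   13   21    4   16   10
L[i]    1    2    1    2    3    4    2    4    3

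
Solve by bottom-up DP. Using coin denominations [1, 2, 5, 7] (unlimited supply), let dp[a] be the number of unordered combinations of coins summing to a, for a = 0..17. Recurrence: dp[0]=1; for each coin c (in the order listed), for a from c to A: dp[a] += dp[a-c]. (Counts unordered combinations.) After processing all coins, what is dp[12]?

after  coin     0     1     2     3     4     5     6     7     8     9    10    11    12    13    14    15    16    17
          1     1     1     1     1     1     1     1     1     1     1     1     1     1     1     1     1     1     1
          2     1     1     2     2     3     3     4     4     5     5     6     6     7     7     8     8     9     9
          5     1     1     2     2     3     4     5     6     7     8    10    11    13    14    16    18    20    22
          7     1     1     2     2     3     4     5     7     8    10    12    14    17    19    23    26    30    34

17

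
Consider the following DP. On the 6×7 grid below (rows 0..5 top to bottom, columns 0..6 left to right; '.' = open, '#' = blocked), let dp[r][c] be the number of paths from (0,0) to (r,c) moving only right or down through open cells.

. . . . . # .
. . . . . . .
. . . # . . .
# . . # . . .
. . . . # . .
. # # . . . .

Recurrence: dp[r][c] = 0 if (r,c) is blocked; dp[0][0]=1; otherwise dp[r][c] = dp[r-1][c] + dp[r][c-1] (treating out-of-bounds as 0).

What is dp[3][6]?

30

r\c   0   1   2   3   4   5   6
  0   1   1   1   1   1   0   0
  1   1   2   3   4   5   5   5
  2   1   3   6   0   5  10  15
  3   0   3   9   0   5  15  30
  4   0   3  12  12   0  15  45
  5   0   0   0  12  12  27  72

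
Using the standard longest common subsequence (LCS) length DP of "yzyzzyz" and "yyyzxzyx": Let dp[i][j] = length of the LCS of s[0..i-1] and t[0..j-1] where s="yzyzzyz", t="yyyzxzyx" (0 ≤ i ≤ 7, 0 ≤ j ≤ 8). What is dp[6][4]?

   ''  y  y  y  z  x  z  y  x
''  0  0  0  0  0  0  0  0  0
 y  0  1  1  1  1  1  1  1  1
 z  0  1  1  1  2  2  2  2  2
 y  0  1  2  2  2  2  2  3  3
 z  0  1  2  2  3  3  3  3  3
 z  0  1  2  2  3  3  4  4  4
 y  0  1  2  3  3  3  4  5  5
 z  0  1  2  3  4  4  4  5  5

3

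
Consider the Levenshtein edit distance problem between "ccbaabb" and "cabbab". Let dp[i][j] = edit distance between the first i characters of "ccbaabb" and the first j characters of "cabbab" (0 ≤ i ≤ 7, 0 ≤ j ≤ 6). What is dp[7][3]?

4

   ''  c  a  b  b  a  b
''  0  1  2  3  4  5  6
 c  1  0  1  2  3  4  5
 c  2  1  1  2  3  4  5
 b  3  2  2  1  2  3  4
 a  4  3  2  2  2  2  3
 a  5  4  3  3  3  2  3
 b  6  5  4  3  3  3  2
 b  7  6  5  4  3  4  3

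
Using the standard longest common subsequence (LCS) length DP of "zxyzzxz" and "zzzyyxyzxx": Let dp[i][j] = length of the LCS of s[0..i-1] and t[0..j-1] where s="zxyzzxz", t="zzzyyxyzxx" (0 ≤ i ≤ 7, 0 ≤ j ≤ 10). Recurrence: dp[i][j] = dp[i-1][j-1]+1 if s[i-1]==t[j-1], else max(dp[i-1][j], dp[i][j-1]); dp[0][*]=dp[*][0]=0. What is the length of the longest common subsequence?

5

   ''  z  z  z  y  y  x  y  z  x  x
''  0  0  0  0  0  0  0  0  0  0  0
 z  0  1  1  1  1  1  1  1  1  1  1
 x  0  1  1  1  1  1  2  2  2  2  2
 y  0  1  1  1  2  2  2  3  3  3  3
 z  0  1  2  2  2  2  2  3  4  4  4
 z  0  1  2  3  3  3  3  3  4  4  4
 x  0  1  2  3  3  3  4  4  4  5  5
 z  0  1  2  3  3  3  4  4  5  5  5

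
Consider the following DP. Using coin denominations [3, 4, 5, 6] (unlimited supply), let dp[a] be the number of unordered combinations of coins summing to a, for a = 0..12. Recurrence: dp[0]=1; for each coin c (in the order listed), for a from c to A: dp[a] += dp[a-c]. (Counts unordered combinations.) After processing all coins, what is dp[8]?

after  coin     0     1     2     3     4     5     6     7     8     9    10    11    12
          3     1     0     0     1     0     0     1     0     0     1     0     0     1
          4     1     0     0     1     1     0     1     1     1     1     1     1     2
          5     1     0     0     1     1     1     1     1     2     2     2     2     3
          6     1     0     0     1     1     1     2     1     2     3     3     3     5

2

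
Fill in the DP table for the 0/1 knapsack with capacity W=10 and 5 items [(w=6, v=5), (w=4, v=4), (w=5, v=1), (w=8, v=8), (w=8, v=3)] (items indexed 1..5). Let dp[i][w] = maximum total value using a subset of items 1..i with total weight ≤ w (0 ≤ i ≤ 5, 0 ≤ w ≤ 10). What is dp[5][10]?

i\w   0   1   2   3   4   5   6   7   8   9  10
  0   0   0   0   0   0   0   0   0   0   0   0
  1   0   0   0   0   0   0   5   5   5   5   5
  2   0   0   0   0   4   4   5   5   5   5   9
  3   0   0   0   0   4   4   5   5   5   5   9
  4   0   0   0   0   4   4   5   5   8   8   9
  5   0   0   0   0   4   4   5   5   8   8   9

9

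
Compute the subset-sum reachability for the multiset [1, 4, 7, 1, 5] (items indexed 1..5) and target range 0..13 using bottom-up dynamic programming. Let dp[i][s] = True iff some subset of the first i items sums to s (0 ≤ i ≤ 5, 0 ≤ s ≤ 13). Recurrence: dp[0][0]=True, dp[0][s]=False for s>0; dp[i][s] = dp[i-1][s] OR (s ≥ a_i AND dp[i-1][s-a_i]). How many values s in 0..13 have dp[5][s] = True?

13

i\s   0   1   2   3   4   5   6   7   8   9  10  11  12  13
  0   T   F   F   F   F   F   F   F   F   F   F   F   F   F
  1   T   T   F   F   F   F   F   F   F   F   F   F   F   F
  2   T   T   F   F   T   T   F   F   F   F   F   F   F   F
  3   T   T   F   F   T   T   F   T   T   F   F   T   T   F
  4   T   T   T   F   T   T   T   T   T   T   F   T   T   T
  5   T   T   T   F   T   T   T   T   T   T   T   T   T   T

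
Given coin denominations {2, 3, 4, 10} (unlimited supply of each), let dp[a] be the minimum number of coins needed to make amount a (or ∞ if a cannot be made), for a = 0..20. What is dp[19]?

 a  0  1  2  3  4  5  6  7  8  9 10 11 12 13 14 15 16 17 18 19 20
dp  0  -  1  1  1  2  2  2  2  3  1  3  2  2  2  3  3  3  3  4  2
(- denotes ∞ / unreachable)

4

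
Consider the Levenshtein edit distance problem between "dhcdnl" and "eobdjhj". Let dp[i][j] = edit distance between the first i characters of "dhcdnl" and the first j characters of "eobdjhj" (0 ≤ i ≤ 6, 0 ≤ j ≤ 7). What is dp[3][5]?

   ''  e  o  b  d  j  h  j
''  0  1  2  3  4  5  6  7
 d  1  1  2  3  3  4  5  6
 h  2  2  2  3  4  4  4  5
 c  3  3  3  3  4  5  5  5
 d  4  4  4  4  3  4  5  6
 n  5  5  5  5  4  4  5  6
 l  6  6  6  6  5  5  5  6

5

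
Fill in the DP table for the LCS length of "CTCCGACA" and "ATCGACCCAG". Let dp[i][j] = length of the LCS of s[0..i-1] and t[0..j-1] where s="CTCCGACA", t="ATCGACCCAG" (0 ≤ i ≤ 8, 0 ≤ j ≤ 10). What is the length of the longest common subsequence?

   ''  A  T  C  G  A  C  C  C  A  G
''  0  0  0  0  0  0  0  0  0  0  0
 C  0  0  0  1  1  1  1  1  1  1  1
 T  0  0  1  1  1  1  1  1  1  1  1
 C  0  0  1  2  2  2  2  2  2  2  2
 C  0  0  1  2  2  2  3  3  3  3  3
 G  0  0  1  2  3  3  3  3  3  3  4
 A  0  1  1  2  3  4  4  4  4  4  4
 C  0  1  1  2  3  4  5  5  5  5  5
 A  0  1  1  2  3  4  5  5  5  6  6

6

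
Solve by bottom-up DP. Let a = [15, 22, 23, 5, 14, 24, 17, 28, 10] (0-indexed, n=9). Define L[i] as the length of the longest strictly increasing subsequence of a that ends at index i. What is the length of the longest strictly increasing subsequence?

   i    0    1    2    3    4    5    6    7    8
a[i]   15   22   23    5   14   24   17   28   10
L[i]    1    2    3    1    2    4    3    5    2

5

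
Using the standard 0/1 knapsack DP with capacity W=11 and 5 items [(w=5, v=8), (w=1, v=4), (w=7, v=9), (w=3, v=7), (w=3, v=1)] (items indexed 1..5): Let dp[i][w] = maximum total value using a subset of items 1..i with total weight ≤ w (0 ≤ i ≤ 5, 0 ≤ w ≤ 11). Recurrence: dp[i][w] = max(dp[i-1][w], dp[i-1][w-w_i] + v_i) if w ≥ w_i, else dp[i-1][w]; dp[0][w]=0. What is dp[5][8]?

i\w   0   1   2   3   4   5   6   7   8   9  10  11
  0   0   0   0   0   0   0   0   0   0   0   0   0
  1   0   0   0   0   0   8   8   8   8   8   8   8
  2   0   4   4   4   4   8  12  12  12  12  12  12
  3   0   4   4   4   4   8  12  12  13  13  13  13
  4   0   4   4   7  11  11  12  12  15  19  19  20
  5   0   4   4   7  11  11  12  12  15  19  19  20

15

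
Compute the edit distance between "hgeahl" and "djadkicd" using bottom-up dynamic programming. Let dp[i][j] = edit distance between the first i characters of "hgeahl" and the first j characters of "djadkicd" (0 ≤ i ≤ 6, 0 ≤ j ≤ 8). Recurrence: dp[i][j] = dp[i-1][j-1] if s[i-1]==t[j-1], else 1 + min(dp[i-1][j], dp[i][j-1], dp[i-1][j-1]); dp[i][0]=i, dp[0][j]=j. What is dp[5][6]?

   ''  d  j  a  d  k  i  c  d
''  0  1  2  3  4  5  6  7  8
 h  1  1  2  3  4  5  6  7  8
 g  2  2  2  3  4  5  6  7  8
 e  3  3  3  3  4  5  6  7  8
 a  4  4  4  3  4  5  6  7  8
 h  5  5  5  4  4  5  6  7  8
 l  6  6  6  5  5  5  6  7  8

6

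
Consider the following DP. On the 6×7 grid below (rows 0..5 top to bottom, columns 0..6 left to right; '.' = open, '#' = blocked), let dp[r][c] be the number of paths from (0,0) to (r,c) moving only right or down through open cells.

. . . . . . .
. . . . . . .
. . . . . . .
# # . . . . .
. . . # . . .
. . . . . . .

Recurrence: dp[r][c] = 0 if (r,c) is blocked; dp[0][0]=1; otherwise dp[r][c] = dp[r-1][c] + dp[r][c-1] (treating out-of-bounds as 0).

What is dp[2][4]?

r\c   0   1   2   3   4   5   6
  0   1   1   1   1   1   1   1
  1   1   2   3   4   5   6   7
  2   1   3   6  10  15  21  28
  3   0   0   6  16  31  52  80
  4   0   0   6   0  31  83 163
  5   0   0   6   6  37 120 283

15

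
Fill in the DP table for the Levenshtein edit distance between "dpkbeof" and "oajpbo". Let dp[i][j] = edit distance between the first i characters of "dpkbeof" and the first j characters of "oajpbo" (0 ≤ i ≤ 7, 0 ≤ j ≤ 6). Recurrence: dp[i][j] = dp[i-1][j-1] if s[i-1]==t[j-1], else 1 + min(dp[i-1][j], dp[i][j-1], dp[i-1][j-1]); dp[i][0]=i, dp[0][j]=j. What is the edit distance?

   ''  o  a  j  p  b  o
''  0  1  2  3  4  5  6
 d  1  1  2  3  4  5  6
 p  2  2  2  3  3  4  5
 k  3  3  3  3  4  4  5
 b  4  4  4  4  4  4  5
 e  5  5  5  5  5  5  5
 o  6  5  6  6  6  6  5
 f  7  6  6  7  7  7  6

6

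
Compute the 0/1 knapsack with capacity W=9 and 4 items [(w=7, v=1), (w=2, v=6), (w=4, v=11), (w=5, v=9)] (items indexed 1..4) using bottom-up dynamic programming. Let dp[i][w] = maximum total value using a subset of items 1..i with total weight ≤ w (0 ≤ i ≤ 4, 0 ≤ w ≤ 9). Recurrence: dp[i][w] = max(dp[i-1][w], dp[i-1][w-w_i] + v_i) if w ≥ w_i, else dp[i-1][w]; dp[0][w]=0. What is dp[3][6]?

17

i\w   0   1   2   3   4   5   6   7   8   9
  0   0   0   0   0   0   0   0   0   0   0
  1   0   0   0   0   0   0   0   1   1   1
  2   0   0   6   6   6   6   6   6   6   7
  3   0   0   6   6  11  11  17  17  17  17
  4   0   0   6   6  11  11  17  17  17  20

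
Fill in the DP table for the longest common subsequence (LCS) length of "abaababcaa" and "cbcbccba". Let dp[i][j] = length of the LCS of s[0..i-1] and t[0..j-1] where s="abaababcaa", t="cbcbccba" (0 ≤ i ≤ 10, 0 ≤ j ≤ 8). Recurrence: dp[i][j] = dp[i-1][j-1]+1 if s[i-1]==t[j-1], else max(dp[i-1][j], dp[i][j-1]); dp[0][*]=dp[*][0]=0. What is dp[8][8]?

3

   ''  c  b  c  b  c  c  b  a
''  0  0  0  0  0  0  0  0  0
 a  0  0  0  0  0  0  0  0  1
 b  0  0  1  1  1  1  1  1  1
 a  0  0  1  1  1  1  1  1  2
 a  0  0  1  1  1  1  1  1  2
 b  0  0  1  1  2  2  2  2  2
 a  0  0  1  1  2  2  2  2  3
 b  0  0  1  1  2  2  2  3  3
 c  0  1  1  2  2  3  3  3  3
 a  0  1  1  2  2  3  3  3  4
 a  0  1  1  2  2  3  3  3  4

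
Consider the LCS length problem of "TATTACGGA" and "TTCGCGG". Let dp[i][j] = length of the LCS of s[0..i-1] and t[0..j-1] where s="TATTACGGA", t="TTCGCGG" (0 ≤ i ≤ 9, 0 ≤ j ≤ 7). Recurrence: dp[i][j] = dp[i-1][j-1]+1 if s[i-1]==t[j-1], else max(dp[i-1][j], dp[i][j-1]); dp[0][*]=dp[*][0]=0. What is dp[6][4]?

3

   ''  T  T  C  G  C  G  G
''  0  0  0  0  0  0  0  0
 T  0  1  1  1  1  1  1  1
 A  0  1  1  1  1  1  1  1
 T  0  1  2  2  2  2  2  2
 T  0  1  2  2  2  2  2  2
 A  0  1  2  2  2  2  2  2
 C  0  1  2  3  3  3  3  3
 G  0  1  2  3  4  4  4  4
 G  0  1  2  3  4  4  5  5
 A  0  1  2  3  4  4  5  5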